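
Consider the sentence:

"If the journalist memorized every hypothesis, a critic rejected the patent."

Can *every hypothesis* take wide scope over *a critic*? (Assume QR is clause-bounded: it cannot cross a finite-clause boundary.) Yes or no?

*every hypothesis* occurs within the adjunct clause *if the journalist memorized every hypothesis*.
Adjunct clauses are scope islands: a quantifier inside an adjunct cannot raise into the matrix clause.
So the wide-scope reading for *every hypothesis* is blocked.

No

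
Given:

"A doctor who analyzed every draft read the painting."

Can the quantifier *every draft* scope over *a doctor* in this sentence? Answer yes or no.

No

The DP *every draft* is contained in the relative clause *who analyzed every draft*.
The relative clause forms an island for QR, so the quantifier is confined to the head noun's restrictor.
So *every draft* cannot raise high enough to outscope *a doctor*; only the surface ordering *a doctor* > *every draft* is available.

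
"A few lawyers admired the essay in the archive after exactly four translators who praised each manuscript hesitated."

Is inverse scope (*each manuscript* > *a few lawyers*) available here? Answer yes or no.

*each manuscript* is embedded in the relative clause *who praised each manuscript*, which is itself inside the adjunct *after exactly four translators who praised each manuscript hesitated*.
The quantifier would have to escape first the RC and then the adjunct — two independent island violations.
So *each manuscript* cannot raise high enough to outscope *a few lawyers*; only the surface ordering *a few lawyers* > *each manuscript* is available.

No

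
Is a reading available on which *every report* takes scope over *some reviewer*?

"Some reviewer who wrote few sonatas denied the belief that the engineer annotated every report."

Structurally, *every report* is inside the complex NP *the belief that the engineer annotated every report*.
Noun-complement clauses are scope islands (the Complex NP Constraint): a quantifier inside one cannot scope into the matrix.
The inverse ordering *every report* > *some reviewer* is therefore underivable.

No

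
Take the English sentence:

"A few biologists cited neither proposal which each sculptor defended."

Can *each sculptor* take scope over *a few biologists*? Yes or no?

The DP *each sculptor* is contained in the relative clause *which each sculptor defended* modifying *neither proposal*.
Quantifiers inside a relative clause are trapped there; the RC boundary blocks QR.
Hence only narrow scope for *each sculptor* (under *a few biologists*) survives.

No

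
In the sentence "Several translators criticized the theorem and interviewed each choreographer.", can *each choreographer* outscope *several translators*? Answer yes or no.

No

*each choreographer* is embedded in one conjunct of the coordinate structure (*interviewed each choreographer*).
A quantifier cannot raise out of one conjunct of a coordination across the whole coordinate structure — the CSC applies to QR.
There is no licit LF on which *each choreographer* c-commands *several translators*.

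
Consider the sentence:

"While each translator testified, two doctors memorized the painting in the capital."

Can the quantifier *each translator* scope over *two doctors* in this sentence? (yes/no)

*each translator* is embedded in the adjunct clause *while each translator testified*.
Adverbial clauses are not L-marked, so they are barriers for QR — the quantifier cannot escape the adjunct.
So the wide-scope reading for *each translator* is blocked.

No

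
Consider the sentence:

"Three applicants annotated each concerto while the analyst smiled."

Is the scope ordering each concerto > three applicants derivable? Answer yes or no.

Yes

Neither queried DP is inside the adjunct, so the adjunct-island constraint does not apply.
QR within a single clause is free, so the lower quantifier may take scope over the higher one.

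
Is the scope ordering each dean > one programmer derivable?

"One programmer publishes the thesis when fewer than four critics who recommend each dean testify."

No

*each dean* sits inside the relative clause *who recommend each dean*, which is itself inside the adjunct *when fewer than four critics who recommend each dean testify*.
Both the relative clause and the enclosing adjunct are scope islands; QR cannot cross either.
*each dean* is confined to the island and cannot take scope over *one programmer*.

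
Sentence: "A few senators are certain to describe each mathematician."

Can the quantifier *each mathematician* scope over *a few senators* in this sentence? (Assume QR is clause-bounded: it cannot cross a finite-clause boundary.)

*each mathematician* is inside a raising infinitive, which is transparent to QR (no CP barrier), so it behaves as a matrix argument.
Since no island is crossed, the inverse ordering is licensed alongside surface scope.
The sentence is scopally ambiguous between *a few senators* > *each mathematician* and *each mathematician* > *a few senators*.

Yes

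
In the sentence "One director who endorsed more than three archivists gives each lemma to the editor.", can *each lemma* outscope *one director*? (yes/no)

Yes

Although the sentence contains a relative clause (*who endorsed more than three archivists*), *each lemma* is outside it, in the matrix VP.
Ordinary QR to a clause-peripheral position gives the wide-scope LF for the lower DP.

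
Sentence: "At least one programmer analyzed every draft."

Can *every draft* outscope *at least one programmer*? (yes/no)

Yes

*every draft* is the matrix object and *at least one programmer* the matrix subject; the two are clausemates.
Ordinary QR to a clause-peripheral position gives the wide-scope LF for the lower DP.
The sentence is scopally ambiguous between *at least one programmer* > *every draft* and *every draft* > *at least one programmer*.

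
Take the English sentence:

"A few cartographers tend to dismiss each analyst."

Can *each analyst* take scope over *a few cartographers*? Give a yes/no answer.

Yes

The matrix predicate is a raising verb, whose infinitival complement is not a scope island — *each analyst* can QR into the matrix clause.
Ordinary QR to a clause-peripheral position gives the wide-scope LF for the lower DP.
Both orderings are possible: *a few cartographers* > *each analyst* and *each analyst* > *a few cartographers*.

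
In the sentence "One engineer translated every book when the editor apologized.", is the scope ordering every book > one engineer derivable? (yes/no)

The adjunct clause does not contain *every book*, which is the matrix object.
Nothing blocks QR of the lower DP to a position above the higher one, so inverse scope is available.

Yes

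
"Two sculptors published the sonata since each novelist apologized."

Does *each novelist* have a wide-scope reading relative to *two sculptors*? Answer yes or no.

No

The target quantifier *each novelist* is part of the adjunct clause *since each novelist apologized*.
The adjunct-island constraint bars QR out of an adverbial clause.
Hence only narrow scope for *each novelist* (under *two sculptors*) survives.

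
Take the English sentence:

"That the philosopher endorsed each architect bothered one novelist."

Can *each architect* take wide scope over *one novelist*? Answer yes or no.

*each architect* is embedded in the sentential subject *that the philosopher endorsed each architect*.
The Sentential Subject Constraint rules out raising the quantifier out of the that-clause subject.
*each architect* is confined to the island and cannot take scope over *one novelist*.

No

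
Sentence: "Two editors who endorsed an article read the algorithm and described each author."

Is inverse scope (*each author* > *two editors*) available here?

No

Structurally, *each author* is inside one conjunct of the coordinate structure (*described each author*).
A quantifier cannot raise out of one conjunct of a coordination across the whole coordinate structure — the CSC applies to QR.
So *each author* cannot raise to a position above *two editors*.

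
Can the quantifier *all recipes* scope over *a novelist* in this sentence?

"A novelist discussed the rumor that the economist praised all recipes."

No

*all recipes* is embedded in the complex NP *the rumor that the economist praised all recipes*.
The Complex NP Constraint bars QR out of the complement clause of a noun.
So *all recipes* cannot raise to a position above *a novelist*.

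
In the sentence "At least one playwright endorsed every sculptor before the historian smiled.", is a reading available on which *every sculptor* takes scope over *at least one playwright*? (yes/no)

The adjunct island is irrelevant here — *every sculptor* and *at least one playwright* are both in the matrix clause.
Ordinary QR to a clause-peripheral position gives the wide-scope LF for the lower DP.

Yes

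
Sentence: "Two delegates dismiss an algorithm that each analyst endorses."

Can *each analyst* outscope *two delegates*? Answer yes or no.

No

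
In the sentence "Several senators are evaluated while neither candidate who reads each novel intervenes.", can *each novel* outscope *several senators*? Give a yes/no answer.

No

*each novel* occurs within the relative clause *who reads each novel*, which is itself inside the adjunct *while neither candidate who reads each novel intervenes*.
Even if one barrier were somehow void, the other would still block QR.
There is no licit LF on which *each novel* c-commands *several senators*.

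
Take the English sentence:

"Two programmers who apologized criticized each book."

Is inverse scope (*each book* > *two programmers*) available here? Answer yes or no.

Yes

*each book* is a matrix argument; only *two programmers* is modified by the relative clause *who apologized*, so the RC island is irrelevant to the target quantifier.
Since no island is crossed, the inverse ordering is licensed alongside surface scope.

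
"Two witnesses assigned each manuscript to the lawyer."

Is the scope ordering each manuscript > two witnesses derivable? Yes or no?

*two witnesses* and *each manuscript* are co-arguments of the matrix verb, with nothing but a clause-internal boundary between them.
With no island boundary between them, the object can take inverse scope over the subject via ordinary QR within the clause.

Yes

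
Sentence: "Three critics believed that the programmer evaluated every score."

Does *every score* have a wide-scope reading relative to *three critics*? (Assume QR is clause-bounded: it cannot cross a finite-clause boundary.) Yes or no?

No

The target quantifier *every score* is part of the finite complement clause *that the programmer evaluated every score*.
Under clause-bounded QR, a quantifier in an embedded finite clause cannot raise into the matrix clause.
*every score* > *three critics* would require crossing that boundary, which is illicit.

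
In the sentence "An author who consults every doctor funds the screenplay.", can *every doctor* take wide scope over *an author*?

No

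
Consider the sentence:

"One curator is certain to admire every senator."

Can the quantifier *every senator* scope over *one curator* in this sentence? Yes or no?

Infinitival complements of raising predicates do not block QR; *every senator* and *one curator* are effectively clausemates.
Clause-internal QR can adjoin the lower DP above the subject, yielding the inverse reading.
The sentence is scopally ambiguous between *one curator* > *every senator* and *every senator* > *one curator*.

Yes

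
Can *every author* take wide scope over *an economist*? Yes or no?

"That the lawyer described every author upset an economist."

No

*every author* is embedded in the sentential subject *that the lawyer described every author*.
The subject-island constraint blocks QR out of a clausal subject.
So *every author* cannot raise to a position above *an economist*.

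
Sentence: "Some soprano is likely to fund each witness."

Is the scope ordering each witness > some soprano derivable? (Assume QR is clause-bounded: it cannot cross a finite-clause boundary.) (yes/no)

Yes

*each witness* is the object of the infinitival complement of a raising predicate; raising infinitives are transparent for QR, so the two DPs are in effect clausemates.
Since no island is crossed, the inverse ordering is licensed alongside surface scope.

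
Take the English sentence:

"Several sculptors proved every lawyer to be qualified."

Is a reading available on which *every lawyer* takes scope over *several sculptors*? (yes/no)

Yes

*every lawyer* is an ECM subject; ECM complements are not islands, and the embedded quantifier may take matrix scope.
With no island boundary between them, the object can take inverse scope over the subject via ordinary QR within the clause.
So *every lawyer* > *several sculptors* is among the available readings.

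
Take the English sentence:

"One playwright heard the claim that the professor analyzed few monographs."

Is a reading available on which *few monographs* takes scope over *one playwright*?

No

*few monographs* sits inside the complex NP *the claim that the professor analyzed few monographs*.
A that-clause complement to a noun is an island; QR cannot cross the NP boundary.
There is no licit LF on which *few monographs* c-commands *one playwright*.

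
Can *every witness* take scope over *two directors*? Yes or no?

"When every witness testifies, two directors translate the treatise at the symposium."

*every witness* is embedded in the adjunct clause *when every witness testifies*.
Adverbial clauses are not L-marked, so they are barriers for QR — the quantifier cannot escape the adjunct.
There is no licit LF on which *every witness* c-commands *two directors*.

No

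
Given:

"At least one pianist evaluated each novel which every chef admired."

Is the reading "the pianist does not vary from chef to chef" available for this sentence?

Yes

This is the *at least one pianist* > *every chef* reading.
That is the surface-scope ordering, which is always one of the available readings — island constraints only ever restrict inverse scope.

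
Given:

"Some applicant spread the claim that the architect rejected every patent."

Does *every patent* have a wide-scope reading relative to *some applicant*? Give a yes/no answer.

No

The target quantifier *every patent* is part of the complex NP *the claim that the architect rejected every patent*.
Since the clause is the complement of a nominal head, the CNPC blocks scope extraction.
*every patent* is confined to the island and cannot take scope over *some applicant*.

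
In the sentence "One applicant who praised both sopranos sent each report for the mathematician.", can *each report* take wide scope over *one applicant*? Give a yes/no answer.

*each report* is a matrix argument; only *one applicant* is modified by the relative clause *who praised both sopranos*, so the RC island is irrelevant to the target quantifier.
QR within a single clause is free, so the lower quantifier may take scope over the higher one.

Yes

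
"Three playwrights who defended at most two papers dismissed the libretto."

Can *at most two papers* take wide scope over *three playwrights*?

The target quantifier *at most two papers* is part of the relative clause *who defended at most two papers*.
A relative clause is a scope island — quantifier raising cannot cross its boundary.
So the wide-scope reading for *at most two papers* is blocked.

No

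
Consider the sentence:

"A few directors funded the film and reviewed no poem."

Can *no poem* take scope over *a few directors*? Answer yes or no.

No

The DP *no poem* is contained in one conjunct of the coordinate structure (*reviewed no poem*).
Asymmetric QR out of one conjunct violates the Coordinate Structure Constraint.
So *no poem* cannot raise high enough to outscope *a few directors*; only the surface ordering *a few directors* > *no poem* is available.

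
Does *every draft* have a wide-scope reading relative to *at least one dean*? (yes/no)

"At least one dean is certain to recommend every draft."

Yes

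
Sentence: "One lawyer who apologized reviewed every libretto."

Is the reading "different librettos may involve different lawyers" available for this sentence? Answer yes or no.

Yes

The paraphrase describes the scope ordering *every libretto* > *one lawyer*.
*every libretto* is a matrix argument; only *one lawyer* is modified by the relative clause *who apologized*, so the RC island is irrelevant to the target quantifier.
Ordinary QR to a clause-peripheral position gives the wide-scope LF for the lower DP.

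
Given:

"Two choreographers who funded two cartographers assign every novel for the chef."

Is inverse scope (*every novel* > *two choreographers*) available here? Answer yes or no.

*every novel* is a matrix argument; only *two choreographers* is modified by the relative clause *who funded two cartographers*, so the RC island is irrelevant to the target quantifier.
Ordinary QR to a clause-peripheral position gives the wide-scope LF for the lower DP.

Yes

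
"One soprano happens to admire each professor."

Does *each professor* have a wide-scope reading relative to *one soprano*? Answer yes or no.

Yes

*each professor* is inside a raising infinitive, which is transparent to QR (no CP barrier), so it behaves as a matrix argument.
With no island boundary between them, the object can take inverse scope over the subject via ordinary QR within the clause.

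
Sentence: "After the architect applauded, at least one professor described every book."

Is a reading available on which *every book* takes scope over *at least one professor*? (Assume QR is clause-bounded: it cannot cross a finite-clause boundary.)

*every book* is a matrix argument; the adjunct is an island but the target quantifier is outside it.
Since no island is crossed, the inverse ordering is licensed alongside surface scope.
So *every book* > *at least one professor* is among the available readings.

Yes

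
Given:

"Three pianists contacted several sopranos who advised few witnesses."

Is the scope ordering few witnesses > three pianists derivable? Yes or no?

*few witnesses* is embedded in the relative clause *who advised few witnesses* modifying *several sopranos*.
Relative clauses are scope islands: a quantifier cannot QR out of a relative clause to take scope in the matrix clause.
The inverse ordering *few witnesses* > *three pianists* is therefore underivable.

No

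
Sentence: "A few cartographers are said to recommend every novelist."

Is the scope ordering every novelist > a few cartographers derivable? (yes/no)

Yes

Infinitival complements of raising predicates do not block QR; *every novelist* and *a few cartographers* are effectively clausemates.
Ordinary QR to a clause-peripheral position gives the wide-scope LF for the lower DP.
Both orderings are possible: *a few cartographers* > *every novelist* and *every novelist* > *a few cartographers*.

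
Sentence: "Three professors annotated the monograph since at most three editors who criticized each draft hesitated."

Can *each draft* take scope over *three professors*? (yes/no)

No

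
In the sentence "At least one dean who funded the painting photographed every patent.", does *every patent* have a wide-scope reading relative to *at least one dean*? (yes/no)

*every patent* is a matrix argument; only *at least one dean* is modified by the relative clause *who funded the painting*, so the RC island is irrelevant to the target quantifier.
QR within a single clause is free, so the lower quantifier may take scope over the higher one.

Yes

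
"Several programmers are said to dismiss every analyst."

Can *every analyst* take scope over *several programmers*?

Raising constructions are monoclausal for scope purposes; *every analyst* is not separated from *several programmers* by any island.
Clause-internal QR can adjoin the lower DP above the subject, yielding the inverse reading.

Yes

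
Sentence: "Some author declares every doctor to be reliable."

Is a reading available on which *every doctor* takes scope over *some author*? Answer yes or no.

Yes

*every doctor* is an ECM subject; ECM complements are not islands, and the embedded quantifier may take matrix scope.
Clause-internal QR can adjoin the lower DP above the subject, yielding the inverse reading.
Both orderings are possible: *some author* > *every doctor* and *every doctor* > *some author*.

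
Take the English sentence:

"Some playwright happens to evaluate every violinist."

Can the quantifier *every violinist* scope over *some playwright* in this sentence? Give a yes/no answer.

Yes

The matrix predicate is a raising verb, whose infinitival complement is not a scope island — *every violinist* can QR into the matrix clause.
Since no island is crossed, the inverse ordering is licensed alongside surface scope.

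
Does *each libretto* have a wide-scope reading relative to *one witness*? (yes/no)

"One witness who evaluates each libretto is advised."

The DP *each libretto* is contained in the relative clause *who evaluates each libretto*.
A relative clause is a scope island — quantifier raising cannot cross its boundary.
There is no licit LF on which *each libretto* c-commands *one witness*.

No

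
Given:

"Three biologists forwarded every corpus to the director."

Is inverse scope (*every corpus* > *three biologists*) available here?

Yes

*every corpus* is the matrix object and *three biologists* the matrix subject; the two are clausemates.
Clause-internal QR can adjoin the lower DP above the subject, yielding the inverse reading.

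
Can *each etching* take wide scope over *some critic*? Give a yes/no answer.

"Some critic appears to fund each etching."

Yes

*each etching* is the object of the infinitival complement of a raising predicate; raising infinitives are transparent for QR, so the two DPs are in effect clausemates.
Since no island is crossed, the inverse ordering is licensed alongside surface scope.
So *each etching* > *some critic* is among the available readings.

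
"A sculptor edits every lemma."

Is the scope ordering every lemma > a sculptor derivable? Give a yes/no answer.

*every lemma* and *a sculptor* are in the same minimal clause.
Since no island is crossed, the inverse ordering is licensed alongside surface scope.

Yes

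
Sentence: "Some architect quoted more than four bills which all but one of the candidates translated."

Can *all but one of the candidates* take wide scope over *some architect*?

No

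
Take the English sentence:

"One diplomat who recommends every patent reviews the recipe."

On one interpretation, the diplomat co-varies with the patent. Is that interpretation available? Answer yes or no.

The described interpretation is the *every patent* > *one diplomat* scoping.
*every patent* occurs within the relative clause *who recommends every patent*.
The relative clause forms an island for QR, so the quantifier is confined to the head noun's restrictor.
*every patent* > *one diplomat* would require crossing that boundary, which is illicit.

No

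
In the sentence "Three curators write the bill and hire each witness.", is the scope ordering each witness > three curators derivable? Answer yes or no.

No

*each witness* sits inside one conjunct of the coordinate structure (*hire each witness*).
A quantifier cannot raise out of one conjunct of a coordination across the whole coordinate structure — the CSC applies to QR.
Hence only narrow scope for *each witness* (under *three curators*) survives.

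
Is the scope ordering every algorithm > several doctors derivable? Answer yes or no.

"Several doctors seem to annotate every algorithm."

The matrix predicate is a raising verb, whose infinitival complement is not a scope island — *every algorithm* can QR into the matrix clause.
Ordinary QR to a clause-peripheral position gives the wide-scope LF for the lower DP.

Yes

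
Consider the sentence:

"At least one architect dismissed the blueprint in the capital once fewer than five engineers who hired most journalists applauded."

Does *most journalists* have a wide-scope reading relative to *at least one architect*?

*most journalists* sits inside the relative clause *who hired most journalists*, which is itself inside the adjunct *once fewer than five engineers who hired most journalists applauded*.
The quantifier would have to escape first the RC and then the adjunct — two independent island violations.
There is no licit LF on which *most journalists* c-commands *at least one architect*.

No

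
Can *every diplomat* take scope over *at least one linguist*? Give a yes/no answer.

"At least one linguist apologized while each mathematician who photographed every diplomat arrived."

No

*every diplomat* sits inside the relative clause *who photographed every diplomat*, which is itself inside the adjunct *while each mathematician who photographed every diplomat arrived*.
Even if one barrier were somehow void, the other would still block QR.
There is no licit LF on which *every diplomat* c-commands *at least one linguist*.
(Only the surface reading survives: one fixed linguist with respect to all the relevant diplomats.)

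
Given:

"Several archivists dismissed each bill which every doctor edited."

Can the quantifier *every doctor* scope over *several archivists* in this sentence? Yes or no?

No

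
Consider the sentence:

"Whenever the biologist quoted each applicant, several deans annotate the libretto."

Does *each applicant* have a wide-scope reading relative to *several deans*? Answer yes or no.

No

The target quantifier *each applicant* is part of the adjunct clause *whenever the biologist quoted each applicant*.
Scope out of an adjunct clause is unavailable: QR respects the adjunct-island constraint.
The ordering *each applicant* > *several deans* is therefore underivable.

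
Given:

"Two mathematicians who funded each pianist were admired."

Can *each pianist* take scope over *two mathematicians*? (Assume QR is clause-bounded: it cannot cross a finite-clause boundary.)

*each pianist* sits inside the relative clause *who funded each pianist*.
Relative clauses block scope extraction: QR cannot target a position outside the modified NP.
*each pianist* is confined to the island and cannot take scope over *two mathematicians*.

No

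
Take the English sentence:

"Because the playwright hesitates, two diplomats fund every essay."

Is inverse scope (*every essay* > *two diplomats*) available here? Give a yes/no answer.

Neither queried DP is inside the adjunct, so the adjunct-island constraint does not apply.
No island intervenes, so both surface and inverse scope are derivable.

Yes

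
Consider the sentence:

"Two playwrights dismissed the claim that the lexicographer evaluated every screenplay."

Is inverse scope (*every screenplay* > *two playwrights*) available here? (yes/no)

*every screenplay* is embedded in the complex NP *the claim that the lexicographer evaluated every screenplay*.
A that-clause complement to a noun is an island; QR cannot cross the NP boundary.
Hence only narrow scope for *every screenplay* (under *two playwrights*) survives.

No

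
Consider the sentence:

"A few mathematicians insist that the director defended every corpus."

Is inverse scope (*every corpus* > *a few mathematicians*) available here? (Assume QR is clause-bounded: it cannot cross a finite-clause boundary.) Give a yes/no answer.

No

Structurally, *every corpus* is inside the finite complement clause *that the director defended every corpus*.
Given the clause-boundedness assumption, QR cannot cross the finite CP into the matrix.
The inverse ordering *every corpus* > *a few mathematicians* is therefore underivable.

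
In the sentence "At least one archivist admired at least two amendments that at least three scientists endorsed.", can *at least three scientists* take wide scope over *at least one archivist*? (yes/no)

No

The DP *at least three scientists* is contained in the relative clause *that at least three scientists endorsed* modifying *at least two amendments*.
The relative clause forms an island for QR, so the quantifier is confined to the head noun's restrictor.
The inverse ordering *at least three scientists* > *at least one archivist* is therefore underivable.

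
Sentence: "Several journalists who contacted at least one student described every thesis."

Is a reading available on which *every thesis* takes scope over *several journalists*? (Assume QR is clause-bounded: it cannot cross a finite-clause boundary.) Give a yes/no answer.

*every thesis* sits in the matrix clause, not in the relative clause on *several journalists*.
With no island boundary between them, the object can take inverse scope over the subject via ordinary QR within the clause.
So *every thesis* > *several journalists* is among the available readings.

Yes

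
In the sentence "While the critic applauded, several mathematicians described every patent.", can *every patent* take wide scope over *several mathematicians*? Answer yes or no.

Neither queried DP is inside the adjunct, so the adjunct-island constraint does not apply.
With no island boundary between them, the object can take inverse scope over the subject via ordinary QR within the clause.
So *every patent* > *several mathematicians* is among the available readings.

Yes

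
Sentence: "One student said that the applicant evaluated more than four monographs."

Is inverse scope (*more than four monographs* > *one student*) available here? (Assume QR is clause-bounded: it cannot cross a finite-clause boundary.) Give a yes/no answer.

*more than four monographs* is embedded in the finite complement clause *that the applicant evaluated more than four monographs*.
Finite CP is the ceiling for QR here, by assumption.
So *more than four monographs* cannot raise to a position above *one student*.

No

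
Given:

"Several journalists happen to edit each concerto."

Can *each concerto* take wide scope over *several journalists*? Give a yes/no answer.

The matrix predicate is a raising verb, whose infinitival complement is not a scope island — *each concerto* can QR into the matrix clause.
With no island boundary between them, the object can take inverse scope over the subject via ordinary QR within the clause.
The sentence is scopally ambiguous between *several journalists* > *each concerto* and *each concerto* > *several journalists*.

Yes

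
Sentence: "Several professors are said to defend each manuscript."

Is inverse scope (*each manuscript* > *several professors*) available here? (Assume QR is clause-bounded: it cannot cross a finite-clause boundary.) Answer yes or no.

Yes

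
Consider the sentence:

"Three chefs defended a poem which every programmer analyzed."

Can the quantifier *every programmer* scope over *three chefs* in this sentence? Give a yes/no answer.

No

The target quantifier *every programmer* is part of the relative clause *which every programmer analyzed* modifying *a poem*.
A relative clause is a scope island — quantifier raising cannot cross its boundary.
The inverse ordering *every programmer* > *three chefs* is therefore underivable.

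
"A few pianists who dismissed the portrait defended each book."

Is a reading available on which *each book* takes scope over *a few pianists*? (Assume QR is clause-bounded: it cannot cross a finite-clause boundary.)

Yes

The relative clause *who dismissed the portrait* modifies *a few pianists*, but *each book* is not inside that relative clause — it is an argument of the matrix verb.
Ordinary QR to a clause-peripheral position gives the wide-scope LF for the lower DP.
The sentence is scopally ambiguous between *a few pianists* > *each book* and *each book* > *a few pianists*.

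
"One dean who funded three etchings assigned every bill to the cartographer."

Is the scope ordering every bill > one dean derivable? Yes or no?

Yes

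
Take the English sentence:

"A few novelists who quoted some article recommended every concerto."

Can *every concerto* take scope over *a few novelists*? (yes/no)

Yes

The RC *who quoted some article* is an island, but *every concerto* is not inside it — it is the matrix object, a clausemate of *a few novelists*.
Nothing blocks QR of the lower DP to a position above the higher one, so inverse scope is available.
The sentence is scopally ambiguous between *a few novelists* > *every concerto* and *every concerto* > *a few novelists*.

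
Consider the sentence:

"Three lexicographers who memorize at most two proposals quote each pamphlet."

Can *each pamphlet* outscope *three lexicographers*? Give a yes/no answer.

Although the sentence contains a relative clause (*who memorize at most two proposals*), *each pamphlet* is outside it, in the matrix VP.
Since no island is crossed, the inverse ordering is licensed alongside surface scope.

Yes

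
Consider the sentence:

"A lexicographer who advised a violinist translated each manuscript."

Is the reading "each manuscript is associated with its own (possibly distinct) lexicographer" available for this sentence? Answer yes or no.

Yes

The described interpretation is the *each manuscript* > *a lexicographer* scoping.
Although the sentence contains a relative clause (*who advised a violinist*), *each manuscript* is outside it, in the matrix VP.
Nothing blocks QR of the lower DP to a position above the higher one, so inverse scope is available.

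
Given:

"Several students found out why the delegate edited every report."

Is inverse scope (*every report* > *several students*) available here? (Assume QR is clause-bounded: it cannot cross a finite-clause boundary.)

No

The target quantifier *every report* is part of the embedded question *why the delegate edited every report*.
The wh-island constraint blocks QR out of an embedded interrogative.
So the wide-scope reading for *every report* is blocked.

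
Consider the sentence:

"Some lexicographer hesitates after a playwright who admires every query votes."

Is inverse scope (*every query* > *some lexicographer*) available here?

*every query* sits inside the relative clause *who admires every query*, which is itself inside the adjunct *after a playwright who admires every query votes*.
Both the relative clause and the enclosing adjunct are scope islands; QR cannot cross either.
There is no licit LF on which *every query* c-commands *some lexicographer*.

No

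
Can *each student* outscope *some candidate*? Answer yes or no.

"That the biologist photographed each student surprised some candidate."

No

*each student* is embedded in the sentential subject *that the biologist photographed each student*.
The Sentential Subject Constraint rules out raising the quantifier out of the that-clause subject.
So *each student* cannot raise to a position above *some candidate*.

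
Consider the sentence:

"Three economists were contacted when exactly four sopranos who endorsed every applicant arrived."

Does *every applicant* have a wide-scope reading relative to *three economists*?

No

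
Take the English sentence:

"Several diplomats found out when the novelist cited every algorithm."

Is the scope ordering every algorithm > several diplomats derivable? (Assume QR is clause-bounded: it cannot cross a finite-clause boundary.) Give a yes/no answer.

No

The target quantifier *every algorithm* is part of the embedded question *when the novelist cited every algorithm*.
The wh-island constraint blocks QR out of an embedded interrogative.
Hence only narrow scope for *every algorithm* (under *several diplomats*) survives.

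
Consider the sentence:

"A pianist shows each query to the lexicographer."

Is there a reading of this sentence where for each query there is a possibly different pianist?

The paraphrase describes the scope ordering *each query* > *a pianist*.
*each query* is the matrix object and *a pianist* the matrix subject; the two are clausemates.
Since no island is crossed, the inverse ordering is licensed alongside surface scope.

Yes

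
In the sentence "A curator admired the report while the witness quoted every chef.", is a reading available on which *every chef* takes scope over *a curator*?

The DP *every chef* is contained in the adjunct clause *while the witness quoted every chef*.
Adjunct clauses are scope islands: a quantifier inside an adjunct cannot raise into the matrix clause.
Hence only narrow scope for *every chef* (under *a curator*) survives.

No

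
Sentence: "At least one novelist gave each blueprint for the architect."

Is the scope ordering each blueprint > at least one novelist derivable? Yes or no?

*each blueprint* is the matrix object and *at least one novelist* the matrix subject; the two are clausemates.
QR within a single clause is free, so the lower quantifier may take scope over the higher one.

Yes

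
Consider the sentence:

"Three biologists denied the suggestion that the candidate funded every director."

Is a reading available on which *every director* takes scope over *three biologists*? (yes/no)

No

The target quantifier *every director* is part of the complex NP *the suggestion that the candidate funded every director*.
A that-clause complement to a noun is an island; QR cannot cross the NP boundary.
Hence only narrow scope for *every director* (under *three biologists*) survives.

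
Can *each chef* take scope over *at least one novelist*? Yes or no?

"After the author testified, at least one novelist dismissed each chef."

*each chef* is a matrix argument; the adjunct is an island but the target quantifier is outside it.
QR within a single clause is free, so the lower quantifier may take scope over the higher one.

Yes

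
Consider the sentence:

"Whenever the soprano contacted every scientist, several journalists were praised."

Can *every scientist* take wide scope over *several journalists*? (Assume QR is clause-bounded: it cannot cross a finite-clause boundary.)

*every scientist* sits inside the adjunct clause *whenever the soprano contacted every scientist*.
Scope out of an adjunct clause is unavailable: QR respects the adjunct-island constraint.
The ordering *every scientist* > *several journalists* is therefore underivable.

No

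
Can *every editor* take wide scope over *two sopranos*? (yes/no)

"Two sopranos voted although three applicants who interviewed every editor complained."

No

*every editor* occurs within the relative clause *who interviewed every editor*, which is itself inside the adjunct *although three applicants who interviewed every editor complained*.
Nested islands: the RC island is itself inside an adjunct island, so wide scope is doubly excluded.
So *every editor* cannot raise to a position above *two sopranos*.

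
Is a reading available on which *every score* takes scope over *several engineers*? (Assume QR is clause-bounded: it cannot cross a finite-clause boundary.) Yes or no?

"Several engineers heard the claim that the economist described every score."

No

*every score* occurs within the complex NP *the claim that the economist described every score*.
A that-clause complement to a noun is an island; QR cannot cross the NP boundary.
*every score* is confined to the island and cannot take scope over *several engineers*.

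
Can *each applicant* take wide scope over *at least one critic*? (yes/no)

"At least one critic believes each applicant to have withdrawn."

Yes

*each applicant* is the subject of an ECM infinitive — the infinitival complement of an ECM verb is not a scope island, so *each applicant* can raise into the matrix clause.
Nothing blocks QR of the lower DP to a position above the higher one, so inverse scope is available.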